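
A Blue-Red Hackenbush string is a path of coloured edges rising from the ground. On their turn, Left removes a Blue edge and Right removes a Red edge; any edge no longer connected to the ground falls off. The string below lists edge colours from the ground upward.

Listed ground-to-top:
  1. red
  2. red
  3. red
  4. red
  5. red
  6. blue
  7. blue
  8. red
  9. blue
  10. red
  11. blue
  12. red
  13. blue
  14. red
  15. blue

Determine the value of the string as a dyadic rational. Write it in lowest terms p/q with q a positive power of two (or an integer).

-4437/1024

Prefix values for red red red red red blue blue red blue red blue red blue red blue via {L|R} + simplicity:
step 1: add red to get r; options L={ ∅ } R={ 0 } -> -1
step 2: add red to get rr; options L={ ∅ } R={ -1 0 } -> -2
step 3: add red to get rrr; options L={ ∅ } R={ -2 -1 0 } -> -3
step 4: add red to get rrrr; options L={ ∅ } R={ -3 -2 -1 0 } -> -4
step 5: add red to get rrrrr; options L={ ∅ } R={ -4 -3 -2 -1 0 } -> -5
step 6: add blue to get rrrrrb; options L={ -5 } R={ -4 -3 -2 -1 0 } -> -9/2
step 7: add blue to get rrrrrbb; options L={ -5 -9/2 } R={ -4 -3 -2 -1 0 } -> -17/4
step 8: add red to get rrrrrbbr; options L={ -5 -9/2 } R={ -17/4 -4 -3 -2 -1 0 } -> -35/8
step 9: add blue to get rrrrrbbrb; options L={ -5 -9/2 -35/8 } R={ -17/4 -4 -3 -2 -1 0 } -> -69/16
step 10: add red to get rrrrrbbrbr; options L={ -5 -9/2 -35/8 } R={ -69/16 -17/4 -4 -3 -2 -1 0 } -> -139/32
step 11: add blue to get rrrrrbbrbrb; options L={ -5 -9/2 -35/8 -139/32 } R={ -69/16 -17/4 -4 -3 -2 -1 0 } -> -277/64
step 12: add red to get rrrrrbbrbrbr; options L={ -5 -9/2 -35/8 -139/32 } R={ -277/64 -69/16 -17/4 -4 -3 -2 -1 0 } -> -555/128
step 13: add blue to get rrrrrbbrbrbrb; options L={ -5 -9/2 -35/8 -139/32 -555/128 } R={ -277/64 -69/16 -17/4 -4 -3 -2 -1 0 } -> -1109/256
step 14: add red to get rrrrrbbrbrbrbr; options L={ -5 -9/2 -35/8 -139/32 -555/128 } R={ -1109/256 -277/64 -69/16 -17/4 -4 -3 -2 -1 0 } -> -2219/512
step 15: add blue to get rrrrrbbrbrbrbrb; options L={ -5 -9/2 -35/8 -139/32 -555/128 -2219/512 } R={ -1109/256 -277/64 -69/16 -17/4 -4 -3 -2 -1 0 } -> -4437/1024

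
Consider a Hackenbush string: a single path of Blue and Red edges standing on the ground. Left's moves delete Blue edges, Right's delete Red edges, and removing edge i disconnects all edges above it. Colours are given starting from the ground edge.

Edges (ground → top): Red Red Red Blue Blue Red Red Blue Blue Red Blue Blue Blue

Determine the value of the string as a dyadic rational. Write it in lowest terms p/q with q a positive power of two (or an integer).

-2449/1024

v(R) = { · | 0 } => -1
v(RR) = { · | -1, 0 } => -2
v(RRR) = { · | -2, -1, 0 } => -3
v(RRRB) = { -3 | -2, -1, 0 } => -5/2
v(RRRBB) = { -3, -5/2 | -2, -1, 0 } => -9/4
v(RRRBBR) = { -3, -5/2 | -9/4, -2, -1, 0 } => -19/8
v(RRRBBRR) = { -3, -5/2 | -19/8, -9/4, -2, -1, 0 } => -39/16
v(RRRBBRRB) = { -3, -5/2, -39/16 | -19/8, -9/4, -2, -1, 0 } => -77/32
v(RRRBBRRBB) = { -3, -5/2, -39/16, -77/32 | -19/8, -9/4, -2, -1, 0 } => -153/64
v(RRRBBRRBBR) = { -3, -5/2, -39/16, -77/32 | -153/64, -19/8, -9/4, -2, -1, 0 } => -307/128
v(RRRBBRRBBRB) = { -3, -5/2, -39/16, -77/32, -307/128 | -153/64, -19/8, -9/4, -2, -1, 0 } => -613/256
v(RRRBBRRBBRBB) = { -3, -5/2, -39/16, -77/32, -307/128, -613/256 | -153/64, -19/8, -9/4, -2, -1, 0 } => -1225/512
v(RRRBBRRBBRBBB) = { -3, -5/2, -39/16, -77/32, -307/128, -613/256, -1225/512 | -153/64, -19/8, -9/4, -2, -1, 0 } => -2449/1024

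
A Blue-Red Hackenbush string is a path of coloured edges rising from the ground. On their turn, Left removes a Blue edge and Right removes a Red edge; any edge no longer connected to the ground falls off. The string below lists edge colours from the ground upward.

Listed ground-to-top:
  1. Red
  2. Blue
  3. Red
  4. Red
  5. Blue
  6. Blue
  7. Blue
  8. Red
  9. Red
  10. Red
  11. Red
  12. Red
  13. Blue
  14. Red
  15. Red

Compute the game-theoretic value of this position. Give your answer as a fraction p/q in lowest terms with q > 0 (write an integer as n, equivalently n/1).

-12791/16384

step 1: add Red to get R; options L={ — } R={ 0 } gives -1
step 2: add Blue to get RB; options L={ -1 } R={ 0 } gives -1/2
step 3: add Red to get RBR; options L={ -1 } R={ -1/2, 0 } gives -3/4
step 4: add Red to get RBRR; options L={ -1 } R={ -3/4, -1/2, 0 } gives -7/8
step 5: add Blue to get RBRRB; options L={ -1, -7/8 } R={ -3/4, -1/2, 0 } gives -13/16
step 6: add Blue to get RBRRBB; options L={ -1, -7/8, -13/16 } R={ -3/4, -1/2, 0 } gives -25/32
step 7: add Blue to get RBRRBBB; options L={ -1, -7/8, -13/16, -25/32 } R={ -3/4, -1/2, 0 } gives -49/64
step 8: add Red to get RBRRBBBR; options L={ -1, -7/8, -13/16, -25/32 } R={ -49/64, -3/4, -1/2, 0 } gives -99/128
step 9: add Red to get RBRRBBBRR; options L={ -1, -7/8, -13/16, -25/32 } R={ -99/128, -49/64, -3/4, -1/2, 0 } gives -199/256
step 10: add Red to get RBRRBBBRRR; options L={ -1, -7/8, -13/16, -25/32 } R={ -199/256, -99/128, -49/64, -3/4, -1/2, 0 } gives -399/512
step 11: add Red to get RBRRBBBRRRR; options L={ -1, -7/8, -13/16, -25/32 } R={ -399/512, -199/256, -99/128, -49/64, -3/4, -1/2, 0 } gives -799/1024
step 12: add Red to get RBRRBBBRRRRR; options L={ -1, -7/8, -13/16, -25/32 } R={ -799/1024, -399/512, -199/256, -99/128, -49/64, -3/4, -1/2, 0 } gives -1599/2048
step 13: add Blue to get RBRRBBBRRRRRB; options L={ -1, -7/8, -13/16, -25/32, -1599/2048 } R={ -799/1024, -399/512, -199/256, -99/128, -49/64, -3/4, -1/2, 0 } gives -3197/4096
step 14: add Red to get RBRRBBBRRRRRBR; options L={ -1, -7/8, -13/16, -25/32, -1599/2048 } R={ -3197/4096, -799/1024, -399/512, -199/256, -99/128, -49/64, -3/4, -1/2, 0 } gives -6395/8192
step 15: add Red to get RBRRBBBRRRRRBRR; options L={ -1, -7/8, -13/16, -25/32, -1599/2048 } R={ -6395/8192, -3197/4096, -799/1024, -399/512, -199/256, -99/128, -49/64, -3/4, -1/2, 0 } gives -12791/16384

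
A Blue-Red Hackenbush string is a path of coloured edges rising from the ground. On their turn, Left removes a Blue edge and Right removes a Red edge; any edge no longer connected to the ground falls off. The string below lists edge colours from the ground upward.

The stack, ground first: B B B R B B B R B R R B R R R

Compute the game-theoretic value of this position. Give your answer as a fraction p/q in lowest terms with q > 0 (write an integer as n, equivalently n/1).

11921/4096

1 of 15 · B · max L 0 · min R +∞ gives 1
2 of 15 · BB · max L 1 · min R +∞ gives 2
3 of 15 · BBB · max L 2 · min R +∞ gives 3
4 of 15 · BBBR · max L 2 · min R 3 gives 5/2
5 of 15 · BBBRB · max L 5/2 · min R 3 gives 11/4
6 of 15 · BBBRBB · max L 11/4 · min R 3 gives 23/8
7 of 15 · BBBRBBB · max L 23/8 · min R 3 gives 47/16
8 of 15 · BBBRBBBR · max L 23/8 · min R 47/16 gives 93/32
9 of 15 · BBBRBBBRB · max L 93/32 · min R 47/16 gives 187/64
10 of 15 · BBBRBBBRBR · max L 93/32 · min R 187/64 gives 373/128
11 of 15 · BBBRBBBRBRR · max L 93/32 · min R 373/128 gives 745/256
12 of 15 · BBBRBBBRBRRB · max L 745/256 · min R 373/128 gives 1491/512
13 of 15 · BBBRBBBRBRRBR · max L 745/256 · min R 1491/512 gives 2981/1024
14 of 15 · BBBRBBBRBRRBRR · max L 745/256 · min R 2981/1024 gives 5961/2048
15 of 15 · BBBRBBBRBRRBRRR · max L 745/256 · min R 5961/2048 gives 11921/4096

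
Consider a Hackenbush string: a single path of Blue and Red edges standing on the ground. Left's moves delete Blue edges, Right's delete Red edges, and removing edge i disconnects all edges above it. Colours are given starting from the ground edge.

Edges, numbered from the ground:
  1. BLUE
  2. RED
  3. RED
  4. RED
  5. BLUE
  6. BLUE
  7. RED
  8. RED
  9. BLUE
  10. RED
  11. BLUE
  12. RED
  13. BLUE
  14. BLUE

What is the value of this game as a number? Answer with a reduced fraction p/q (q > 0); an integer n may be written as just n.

step 1: add BLUE to get B; options L={ 0 } R={ ∅ } — 1
step 2: add RED to get BR; options L={ 0 } R={ 1 } — 1/2
step 3: add RED to get BRR; options L={ 0 } R={ 1/2,1 } — 1/4
step 4: add RED to get BRRR; options L={ 0 } R={ 1/4,1/2,1 } — 1/8
step 5: add BLUE to get BRRRB; options L={ 0,1/8 } R={ 1/4,1/2,1 } — 3/16
step 6: add BLUE to get BRRRBB; options L={ 0,1/8,3/16 } R={ 1/4,1/2,1 } — 7/32
step 7: add RED to get BRRRBBR; options L={ 0,1/8,3/16 } R={ 7/32,1/4,1/2,1 } — 13/64
step 8: add RED to get BRRRBBRR; options L={ 0,1/8,3/16 } R={ 13/64,7/32,1/4,1/2,1 } — 25/128
step 9: add BLUE to get BRRRBBRRB; options L={ 0,1/8,3/16,25/128 } R={ 13/64,7/32,1/4,1/2,1 } — 51/256
step 10: add RED to get BRRRBBRRBR; options L={ 0,1/8,3/16,25/128 } R={ 51/256,13/64,7/32,1/4,1/2,1 } — 101/512
step 11: add BLUE to get BRRRBBRRBRB; options L={ 0,1/8,3/16,25/128,101/512 } R={ 51/256,13/64,7/32,1/4,1/2,1 } — 203/1024
step 12: add RED to get BRRRBBRRBRBR; options L={ 0,1/8,3/16,25/128,101/512 } R={ 203/1024,51/256,13/64,7/32,1/4,1/2,1 } — 405/2048
step 13: add BLUE to get BRRRBBRRBRBRB; options L={ 0,1/8,3/16,25/128,101/512,405/2048 } R={ 203/1024,51/256,13/64,7/32,1/4,1/2,1 } — 811/4096
step 14: add BLUE to get BRRRBBRRBRBRBB; options L={ 0,1/8,3/16,25/128,101/512,405/2048,811/4096 } R={ 203/1024,51/256,13/64,7/32,1/4,1/2,1 } — 1623/8192

1623/8192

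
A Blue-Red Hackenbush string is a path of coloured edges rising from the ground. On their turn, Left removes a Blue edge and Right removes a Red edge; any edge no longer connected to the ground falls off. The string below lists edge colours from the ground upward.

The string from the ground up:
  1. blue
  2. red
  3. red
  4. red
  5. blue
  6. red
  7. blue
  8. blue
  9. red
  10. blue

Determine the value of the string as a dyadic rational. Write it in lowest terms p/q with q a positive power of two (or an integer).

91/512

1 of 10 · b · max L 0 · min R +∞ = 1
2 of 10 · br · max L 0 · min R 1 = 1/2
3 of 10 · brr · max L 0 · min R 1/2 = 1/4
4 of 10 · brrr · max L 0 · min R 1/4 = 1/8
5 of 10 · brrrb · max L 1/8 · min R 1/4 = 3/16
6 of 10 · brrrbr · max L 1/8 · min R 3/16 = 5/32
7 of 10 · brrrbrb · max L 5/32 · min R 3/16 = 11/64
8 of 10 · brrrbrbb · max L 11/64 · min R 3/16 = 23/128
9 of 10 · brrrbrbbr · max L 11/64 · min R 23/128 = 45/256
10 of 10 · brrrbrbbrb · max L 45/256 · min R 23/128 = 91/512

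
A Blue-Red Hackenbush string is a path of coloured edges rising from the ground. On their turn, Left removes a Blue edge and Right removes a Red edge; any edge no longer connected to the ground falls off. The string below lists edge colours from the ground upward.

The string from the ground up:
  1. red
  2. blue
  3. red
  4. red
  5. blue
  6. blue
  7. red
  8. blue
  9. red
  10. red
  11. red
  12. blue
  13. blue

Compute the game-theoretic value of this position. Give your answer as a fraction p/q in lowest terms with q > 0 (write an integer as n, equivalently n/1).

1 of 13 · r · max L −∞ · min R 0 ⇒ -1
2 of 13 · rb · max L -1 · min R 0 ⇒ -1/2
3 of 13 · rbr · max L -1 · min R -1/2 ⇒ -3/4
4 of 13 · rbrr · max L -1 · min R -3/4 ⇒ -7/8
5 of 13 · rbrrb · max L -7/8 · min R -3/4 ⇒ -13/16
6 of 13 · rbrrbb · max L -13/16 · min R -3/4 ⇒ -25/32
7 of 13 · rbrrbbr · max L -13/16 · min R -25/32 ⇒ -51/64
8 of 13 · rbrrbbrb · max L -51/64 · min R -25/32 ⇒ -101/128
9 of 13 · rbrrbbrbr · max L -51/64 · min R -101/128 ⇒ -203/256
10 of 13 · rbrrbbrbrr · max L -51/64 · min R -203/256 ⇒ -407/512
11 of 13 · rbrrbbrbrrr · max L -51/64 · min R -407/512 ⇒ -815/1024
12 of 13 · rbrrbbrbrrrb · max L -815/1024 · min R -407/512 ⇒ -1629/2048
13 of 13 · rbrrbbrbrrrbb · max L -1629/2048 · min R -407/512 ⇒ -3257/4096

-3257/4096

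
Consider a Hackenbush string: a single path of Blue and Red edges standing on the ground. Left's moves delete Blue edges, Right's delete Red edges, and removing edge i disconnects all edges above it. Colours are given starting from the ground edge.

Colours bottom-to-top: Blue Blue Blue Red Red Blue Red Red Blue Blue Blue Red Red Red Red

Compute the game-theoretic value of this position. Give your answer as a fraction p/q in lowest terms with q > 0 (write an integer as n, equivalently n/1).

9441/4096

Recurse on prefixes of the 15-edge string Blue Blue Blue Red Red Blue Red Red Blue Blue Blue Red Red Red Red:
B: Left { 0 }, Right { ∅ } -> simplest 1
BB: Left { 0; 1 }, Right { ∅ } -> simplest 2
BBB: Left { 0; 1; 2 }, Right { ∅ } -> simplest 3
BBBR: Left { 0; 1; 2 }, Right { 3 } -> simplest 5/2
BBBRR: Left { 0; 1; 2 }, Right { 5/2; 3 } -> simplest 9/4
BBBRRB: Left { 0; 1; 2; 9/4 }, Right { 5/2; 3 } -> simplest 19/8
BBBRRBR: Left { 0; 1; 2; 9/4 }, Right { 19/8; 5/2; 3 } -> simplest 37/16
BBBRRBRR: Left { 0; 1; 2; 9/4 }, Right { 37/16; 19/8; 5/2; 3 } -> simplest 73/32
BBBRRBRRB: Left { 0; 1; 2; 9/4; 73/32 }, Right { 37/16; 19/8; 5/2; 3 } -> simplest 147/64
BBBRRBRRBB: Left { 0; 1; 2; 9/4; 73/32; 147/64 }, Right { 37/16; 19/8; 5/2; 3 } -> simplest 295/128
BBBRRBRRBBB: Left { 0; 1; 2; 9/4; 73/32; 147/64; 295/128 }, Right { 37/16; 19/8; 5/2; 3 } -> simplest 591/256
BBBRRBRRBBBR: Left { 0; 1; 2; 9/4; 73/32; 147/64; 295/128 }, Right { 591/256; 37/16; 19/8; 5/2; 3 } -> simplest 1181/512
BBBRRBRRBBBRR: Left { 0; 1; 2; 9/4; 73/32; 147/64; 295/128 }, Right { 1181/512; 591/256; 37/16; 19/8; 5/2; 3 } -> simplest 2361/1024
BBBRRBRRBBBRRR: Left { 0; 1; 2; 9/4; 73/32; 147/64; 295/128 }, Right { 2361/1024; 1181/512; 591/256; 37/16; 19/8; 5/2; 3 } -> simplest 4721/2048
BBBRRBRRBBBRRRR: Left { 0; 1; 2; 9/4; 73/32; 147/64; 295/128 }, Right { 4721/2048; 2361/1024; 1181/512; 591/256; 37/16; 19/8; 5/2; 3 } -> simplest 9441/4096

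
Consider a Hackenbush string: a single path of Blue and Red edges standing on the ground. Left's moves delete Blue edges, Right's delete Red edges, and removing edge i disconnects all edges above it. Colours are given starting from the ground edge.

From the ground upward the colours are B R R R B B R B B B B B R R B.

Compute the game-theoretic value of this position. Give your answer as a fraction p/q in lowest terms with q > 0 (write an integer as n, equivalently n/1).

3571/16384

1 of 15 · B · max L 0 · min R +∞ so 1
2 of 15 · BR · max L 0 · min R 1 so 1/2
3 of 15 · BRR · max L 0 · min R 1/2 so 1/4
4 of 15 · BRRR · max L 0 · min R 1/4 so 1/8
5 of 15 · BRRRB · max L 1/8 · min R 1/4 so 3/16
6 of 15 · BRRRBB · max L 3/16 · min R 1/4 so 7/32
7 of 15 · BRRRBBR · max L 3/16 · min R 7/32 so 13/64
8 of 15 · BRRRBBRB · max L 13/64 · min R 7/32 so 27/128
9 of 15 · BRRRBBRBB · max L 27/128 · min R 7/32 so 55/256
10 of 15 · BRRRBBRBBB · max L 55/256 · min R 7/32 so 111/512
11 of 15 · BRRRBBRBBBB · max L 111/512 · min R 7/32 so 223/1024
12 of 15 · BRRRBBRBBBBB · max L 223/1024 · min R 7/32 so 447/2048
13 of 15 · BRRRBBRBBBBBR · max L 223/1024 · min R 447/2048 so 893/4096
14 of 15 · BRRRBBRBBBBBRR · max L 223/1024 · min R 893/4096 so 1785/8192
15 of 15 · BRRRBBRBBBBBRRB · max L 1785/8192 · min R 893/4096 so 3571/16384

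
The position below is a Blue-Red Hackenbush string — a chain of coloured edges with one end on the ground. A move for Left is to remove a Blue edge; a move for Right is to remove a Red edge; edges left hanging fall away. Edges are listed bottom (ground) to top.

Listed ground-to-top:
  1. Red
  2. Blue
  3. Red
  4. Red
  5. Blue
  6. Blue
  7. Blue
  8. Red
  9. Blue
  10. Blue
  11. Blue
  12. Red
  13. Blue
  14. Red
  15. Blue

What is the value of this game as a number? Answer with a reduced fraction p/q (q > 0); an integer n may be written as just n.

1 of 15 · R · max L −∞ · min R 0 so -1
2 of 15 · RB · max L -1 · min R 0 so -1/2
3 of 15 · RBR · max L -1 · min R -1/2 so -3/4
4 of 15 · RBRR · max L -1 · min R -3/4 so -7/8
5 of 15 · RBRRB · max L -7/8 · min R -3/4 so -13/16
6 of 15 · RBRRBB · max L -13/16 · min R -3/4 so -25/32
7 of 15 · RBRRBBB · max L -25/32 · min R -3/4 so -49/64
8 of 15 · RBRRBBBR · max L -25/32 · min R -49/64 so -99/128
9 of 15 · RBRRBBBRB · max L -99/128 · min R -49/64 so -197/256
10 of 15 · RBRRBBBRBB · max L -197/256 · min R -49/64 so -393/512
11 of 15 · RBRRBBBRBBB · max L -393/512 · min R -49/64 so -785/1024
12 of 15 · RBRRBBBRBBBR · max L -393/512 · min R -785/1024 so -1571/2048
13 of 15 · RBRRBBBRBBBRB · max L -1571/2048 · min R -785/1024 so -3141/4096
14 of 15 · RBRRBBBRBBBRBR · max L -1571/2048 · min R -3141/4096 so -6283/8192
15 of 15 · RBRRBBBRBBBRBRB · max L -6283/8192 · min R -3141/4096 so -12565/16384

-12565/16384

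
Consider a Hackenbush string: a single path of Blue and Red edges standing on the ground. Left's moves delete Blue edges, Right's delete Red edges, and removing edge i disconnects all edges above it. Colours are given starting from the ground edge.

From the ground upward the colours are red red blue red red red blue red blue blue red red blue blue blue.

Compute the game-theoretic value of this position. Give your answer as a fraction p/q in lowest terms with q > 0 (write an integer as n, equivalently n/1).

-15665/8192

value(r) = { (no moves) | 0 } -> -1
value(rr) = { (no moves) | -1; 0 } -> -2
value(rrb) = { -2 | -1; 0 } -> -3/2
value(rrbr) = { -2 | -3/2; -1; 0 } -> -7/4
value(rrbrr) = { -2 | -7/4; -3/2; -1; 0 } -> -15/8
value(rrbrrr) = { -2 | -15/8; -7/4; -3/2; -1; 0 } -> -31/16
value(rrbrrrb) = { -2; -31/16 | -15/8; -7/4; -3/2; -1; 0 } -> -61/32
value(rrbrrrbr) = { -2; -31/16 | -61/32; -15/8; -7/4; -3/2; -1; 0 } -> -123/64
value(rrbrrrbrb) = { -2; -31/16; -123/64 | -61/32; -15/8; -7/4; -3/2; -1; 0 } -> -245/128
value(rrbrrrbrbb) = { -2; -31/16; -123/64; -245/128 | -61/32; -15/8; -7/4; -3/2; -1; 0 } -> -489/256
value(rrbrrrbrbbr) = { -2; -31/16; -123/64; -245/128 | -489/256; -61/32; -15/8; -7/4; -3/2; -1; 0 } -> -979/512
value(rrbrrrbrbbrr) = { -2; -31/16; -123/64; -245/128 | -979/512; -489/256; -61/32; -15/8; -7/4; -3/2; -1; 0 } -> -1959/1024
value(rrbrrrbrbbrrb) = { -2; -31/16; -123/64; -245/128; -1959/1024 | -979/512; -489/256; -61/32; -15/8; -7/4; -3/2; -1; 0 } -> -3917/2048
value(rrbrrrbrbbrrbb) = { -2; -31/16; -123/64; -245/128; -1959/1024; -3917/2048 | -979/512; -489/256; -61/32; -15/8; -7/4; -3/2; -1; 0 } -> -7833/4096
value(rrbrrrbrbbrrbbb) = { -2; -31/16; -123/64; -245/128; -1959/1024; -3917/2048; -7833/4096 | -979/512; -489/256; -61/32; -15/8; -7/4; -3/2; -1; 0 } -> -15665/8192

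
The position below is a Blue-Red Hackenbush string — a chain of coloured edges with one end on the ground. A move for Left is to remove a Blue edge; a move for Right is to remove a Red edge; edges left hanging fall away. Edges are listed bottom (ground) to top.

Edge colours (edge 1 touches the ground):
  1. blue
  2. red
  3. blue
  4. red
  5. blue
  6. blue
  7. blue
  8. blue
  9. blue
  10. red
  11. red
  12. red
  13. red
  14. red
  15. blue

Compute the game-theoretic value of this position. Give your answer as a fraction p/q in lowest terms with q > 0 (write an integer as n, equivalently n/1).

Prefix values for blue red blue red blue blue blue blue blue red red red red red blue via {L|R} + simplicity:
value_1 [b]  L=[0]  R=[·]  → 1
value_2 [br]  L=[0]  R=[1]  → 1/2
value_3 [brb]  L=[0; 1/2]  R=[1]  → 3/4
value_4 [brbr]  L=[0; 1/2]  R=[3/4; 1]  → 5/8
value_5 [brbrb]  L=[0; 1/2; 5/8]  R=[3/4; 1]  → 11/16
value_6 [brbrbb]  L=[0; 1/2; 5/8; 11/16]  R=[3/4; 1]  → 23/32
value_7 [brbrbbb]  L=[0; 1/2; 5/8; 11/16; 23/32]  R=[3/4; 1]  → 47/64
value_8 [brbrbbbb]  L=[0; 1/2; 5/8; 11/16; 23/32; 47/64]  R=[3/4; 1]  → 95/128
value_9 [brbrbbbbb]  L=[0; 1/2; 5/8; 11/16; 23/32; 47/64; 95/128]  R=[3/4; 1]  → 191/256
value_10 [brbrbbbbbr]  L=[0; 1/2; 5/8; 11/16; 23/32; 47/64; 95/128]  R=[191/256; 3/4; 1]  → 381/512
value_11 [brbrbbbbbrr]  L=[0; 1/2; 5/8; 11/16; 23/32; 47/64; 95/128]  R=[381/512; 191/256; 3/4; 1]  → 761/1024
value_12 [brbrbbbbbrrr]  L=[0; 1/2; 5/8; 11/16; 23/32; 47/64; 95/128]  R=[761/1024; 381/512; 191/256; 3/4; 1]  → 1521/2048
value_13 [brbrbbbbbrrrr]  L=[0; 1/2; 5/8; 11/16; 23/32; 47/64; 95/128]  R=[1521/2048; 761/1024; 381/512; 191/256; 3/4; 1]  → 3041/4096
value_14 [brbrbbbbbrrrrr]  L=[0; 1/2; 5/8; 11/16; 23/32; 47/64; 95/128]  R=[3041/4096; 1521/2048; 761/1024; 381/512; 191/256; 3/4; 1]  → 6081/8192
value_15 [brbrbbbbbrrrrrb]  L=[0; 1/2; 5/8; 11/16; 23/32; 47/64; 95/128; 6081/8192]  R=[3041/4096; 1521/2048; 761/1024; 381/512; 191/256; 3/4; 1]  → 12163/16384

12163/16384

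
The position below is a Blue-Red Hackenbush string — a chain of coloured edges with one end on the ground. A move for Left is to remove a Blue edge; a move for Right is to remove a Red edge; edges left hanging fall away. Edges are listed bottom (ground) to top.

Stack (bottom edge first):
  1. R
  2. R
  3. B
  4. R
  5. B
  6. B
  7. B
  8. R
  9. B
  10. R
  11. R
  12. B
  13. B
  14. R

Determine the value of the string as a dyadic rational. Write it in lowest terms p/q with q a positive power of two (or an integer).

Build g(s[:k]) for k = 1..14, string s = R R B R B B B R B R R B B R.
1 of 14 · R · max L −∞ · min R 0 → -1
2 of 14 · RR · max L −∞ · min R -1 → -2
3 of 14 · RRB · max L -2 · min R -1 → -3/2
4 of 14 · RRBR · max L -2 · min R -3/2 → -7/4
5 of 14 · RRBRB · max L -7/4 · min R -3/2 → -13/8
6 of 14 · RRBRBB · max L -13/8 · min R -3/2 → -25/16
7 of 14 · RRBRBBB · max L -25/16 · min R -3/2 → -49/32
8 of 14 · RRBRBBBR · max L -25/16 · min R -49/32 → -99/64
9 of 14 · RRBRBBBRB · max L -99/64 · min R -49/32 → -197/128
10 of 14 · RRBRBBBRBR · max L -99/64 · min R -197/128 → -395/256
11 of 14 · RRBRBBBRBRR · max L -99/64 · min R -395/256 → -791/512
12 of 14 · RRBRBBBRBRRB · max L -791/512 · min R -395/256 → -1581/1024
13 of 14 · RRBRBBBRBRRBB · max L -1581/1024 · min R -395/256 → -3161/2048
14 of 14 · RRBRBBBRBRRBBR · max L -1581/1024 · min R -3161/2048 → -6323/4096

-6323/4096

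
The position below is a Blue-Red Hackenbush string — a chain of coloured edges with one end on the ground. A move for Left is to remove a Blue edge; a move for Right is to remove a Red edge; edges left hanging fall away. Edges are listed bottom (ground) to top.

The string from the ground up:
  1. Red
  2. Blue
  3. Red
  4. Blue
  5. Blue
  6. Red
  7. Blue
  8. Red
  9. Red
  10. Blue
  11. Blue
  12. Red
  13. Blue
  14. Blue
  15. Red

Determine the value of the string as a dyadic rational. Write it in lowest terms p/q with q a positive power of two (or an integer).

edge 1 of 15 (Red): { · | 0 } — -1
edge 2 of 15 (Blue): { -1 | 0 } — -1/2
edge 3 of 15 (Red): { -1 | -1/2,0 } — -3/4
edge 4 of 15 (Blue): { -1,-3/4 | -1/2,0 } — -5/8
edge 5 of 15 (Blue): { -1,-3/4,-5/8 | -1/2,0 } — -9/16
edge 6 of 15 (Red): { -1,-3/4,-5/8 | -9/16,-1/2,0 } — -19/32
edge 7 of 15 (Blue): { -1,-3/4,-5/8,-19/32 | -9/16,-1/2,0 } — -37/64
edge 8 of 15 (Red): { -1,-3/4,-5/8,-19/32 | -37/64,-9/16,-1/2,0 } — -75/128
edge 9 of 15 (Red): { -1,-3/4,-5/8,-19/32 | -75/128,-37/64,-9/16,-1/2,0 } — -151/256
edge 10 of 15 (Blue): { -1,-3/4,-5/8,-19/32,-151/256 | -75/128,-37/64,-9/16,-1/2,0 } — -301/512
edge 11 of 15 (Blue): { -1,-3/4,-5/8,-19/32,-151/256,-301/512 | -75/128,-37/64,-9/16,-1/2,0 } — -601/1024
edge 12 of 15 (Red): { -1,-3/4,-5/8,-19/32,-151/256,-301/512 | -601/1024,-75/128,-37/64,-9/16,-1/2,0 } — -1203/2048
edge 13 of 15 (Blue): { -1,-3/4,-5/8,-19/32,-151/256,-301/512,-1203/2048 | -601/1024,-75/128,-37/64,-9/16,-1/2,0 } — -2405/4096
edge 14 of 15 (Blue): { -1,-3/4,-5/8,-19/32,-151/256,-301/512,-1203/2048,-2405/4096 | -601/1024,-75/128,-37/64,-9/16,-1/2,0 } — -4809/8192
edge 15 of 15 (Red): { -1,-3/4,-5/8,-19/32,-151/256,-301/512,-1203/2048,-2405/4096 | -4809/8192,-601/1024,-75/128,-37/64,-9/16,-1/2,0 } — -9619/16384

-9619/16384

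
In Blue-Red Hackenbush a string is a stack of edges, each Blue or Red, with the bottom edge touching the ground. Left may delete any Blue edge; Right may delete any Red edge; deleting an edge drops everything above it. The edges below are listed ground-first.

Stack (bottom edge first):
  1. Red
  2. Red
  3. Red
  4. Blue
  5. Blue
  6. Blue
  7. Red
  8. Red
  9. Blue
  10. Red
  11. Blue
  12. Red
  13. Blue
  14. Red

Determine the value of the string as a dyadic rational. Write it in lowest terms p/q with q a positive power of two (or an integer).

Build G(s[:k]) for k = 1..14, string s = Red Red Red Blue Blue Blue Red Red Blue Red Blue Red Blue Red.
step 1: add Red to get R; options L={ none } R={ 0 } → -1
step 2: add Red to get RR; options L={ none } R={ -1 0 } → -2
step 3: add Red to get RRR; options L={ none } R={ -2 -1 0 } → -3
step 4: add Blue to get RRRB; options L={ -3 } R={ -2 -1 0 } → -5/2
step 5: add Blue to get RRRBB; options L={ -3 -5/2 } R={ -2 -1 0 } → -9/4
step 6: add Blue to get RRRBBB; options L={ -3 -5/2 -9/4 } R={ -2 -1 0 } → -17/8
step 7: add Red to get RRRBBBR; options L={ -3 -5/2 -9/4 } R={ -17/8 -2 -1 0 } → -35/16
step 8: add Red to get RRRBBBRR; options L={ -3 -5/2 -9/4 } R={ -35/16 -17/8 -2 -1 0 } → -71/32
step 9: add Blue to get RRRBBBRRB; options L={ -3 -5/2 -9/4 -71/32 } R={ -35/16 -17/8 -2 -1 0 } → -141/64
step 10: add Red to get RRRBBBRRBR; options L={ -3 -5/2 -9/4 -71/32 } R={ -141/64 -35/16 -17/8 -2 -1 0 } → -283/128
step 11: add Blue to get RRRBBBRRBRB; options L={ -3 -5/2 -9/4 -71/32 -283/128 } R={ -141/64 -35/16 -17/8 -2 -1 0 } → -565/256
step 12: add Red to get RRRBBBRRBRBR; options L={ -3 -5/2 -9/4 -71/32 -283/128 } R={ -565/256 -141/64 -35/16 -17/8 -2 -1 0 } → -1131/512
step 13: add Blue to get RRRBBBRRBRBRB; options L={ -3 -5/2 -9/4 -71/32 -283/128 -1131/512 } R={ -565/256 -141/64 -35/16 -17/8 -2 -1 0 } → -2261/1024
step 14: add Red to get RRRBBBRRBRBRBR; options L={ -3 -5/2 -9/4 -71/32 -283/128 -1131/512 } R={ -2261/1024 -565/256 -141/64 -35/16 -17/8 -2 -1 0 } → -4523/2048

-4523/2048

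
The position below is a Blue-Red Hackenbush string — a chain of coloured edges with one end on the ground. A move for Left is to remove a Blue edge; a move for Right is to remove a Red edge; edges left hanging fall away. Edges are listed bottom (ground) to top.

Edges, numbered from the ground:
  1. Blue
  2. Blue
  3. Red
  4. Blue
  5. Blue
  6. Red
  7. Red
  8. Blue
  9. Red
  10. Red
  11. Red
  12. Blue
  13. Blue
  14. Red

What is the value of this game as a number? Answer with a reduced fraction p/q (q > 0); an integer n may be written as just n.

G(B) = { 0 | (no moves) } → 1
G(BB) = { 0 1 | (no moves) } → 2
G(BBR) = { 0 1 | 2 } → 3/2
G(BBRB) = { 0 1 3/2 | 2 } → 7/4
G(BBRBB) = { 0 1 3/2 7/4 | 2 } → 15/8
G(BBRBBR) = { 0 1 3/2 7/4 | 15/8 2 } → 29/16
G(BBRBBRR) = { 0 1 3/2 7/4 | 29/16 15/8 2 } → 57/32
G(BBRBBRRB) = { 0 1 3/2 7/4 57/32 | 29/16 15/8 2 } → 115/64
G(BBRBBRRBR) = { 0 1 3/2 7/4 57/32 | 115/64 29/16 15/8 2 } → 229/128
G(BBRBBRRBRR) = { 0 1 3/2 7/4 57/32 | 229/128 115/64 29/16 15/8 2 } → 457/256
G(BBRBBRRBRRR) = { 0 1 3/2 7/4 57/32 | 457/256 229/128 115/64 29/16 15/8 2 } → 913/512
G(BBRBBRRBRRRB) = { 0 1 3/2 7/4 57/32 913/512 | 457/256 229/128 115/64 29/16 15/8 2 } → 1827/1024
G(BBRBBRRBRRRBB) = { 0 1 3/2 7/4 57/32 913/512 1827/1024 | 457/256 229/128 115/64 29/16 15/8 2 } → 3655/2048
G(BBRBBRRBRRRBBR) = { 0 1 3/2 7/4 57/32 913/512 1827/1024 | 3655/2048 457/256 229/128 115/64 29/16 15/8 2 } → 7309/4096

7309/4096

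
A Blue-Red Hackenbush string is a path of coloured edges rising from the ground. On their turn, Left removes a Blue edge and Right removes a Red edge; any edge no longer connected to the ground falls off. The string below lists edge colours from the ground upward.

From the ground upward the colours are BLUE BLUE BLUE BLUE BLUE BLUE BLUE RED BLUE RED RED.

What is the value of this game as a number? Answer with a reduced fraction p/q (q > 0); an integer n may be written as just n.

105/16

G_1 [B]  L=[0]  R=[none]  so 1
G_2 [BB]  L=[0; 1]  R=[none]  so 2
G_3 [BBB]  L=[0; 1; 2]  R=[none]  so 3
G_4 [BBBB]  L=[0; 1; 2; 3]  R=[none]  so 4
G_5 [BBBBB]  L=[0; 1; 2; 3; 4]  R=[none]  so 5
G_6 [BBBBBB]  L=[0; 1; 2; 3; 4; 5]  R=[none]  so 6
G_7 [BBBBBBB]  L=[0; 1; 2; 3; 4; 5; 6]  R=[none]  so 7
G_8 [BBBBBBBR]  L=[0; 1; 2; 3; 4; 5; 6]  R=[7]  so 13/2
G_9 [BBBBBBBRB]  L=[0; 1; 2; 3; 4; 5; 6; 13/2]  R=[7]  so 27/4
G_10 [BBBBBBBRBR]  L=[0; 1; 2; 3; 4; 5; 6; 13/2]  R=[27/4; 7]  so 53/8
G_11 [BBBBBBBRBRR]  L=[0; 1; 2; 3; 4; 5; 6; 13/2]  R=[53/8; 27/4; 7]  so 105/16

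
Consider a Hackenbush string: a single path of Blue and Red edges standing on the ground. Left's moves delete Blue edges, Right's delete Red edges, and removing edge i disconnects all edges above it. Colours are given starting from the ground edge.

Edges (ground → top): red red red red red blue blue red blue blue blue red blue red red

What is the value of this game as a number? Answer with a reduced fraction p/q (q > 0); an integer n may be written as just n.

edge 1 of 15 (red): { ∅ | 0 } so -1
edge 2 of 15 (red): { ∅ | -1 0 } so -2
edge 3 of 15 (red): { ∅ | -2 -1 0 } so -3
edge 4 of 15 (red): { ∅ | -3 -2 -1 0 } so -4
edge 5 of 15 (red): { ∅ | -4 -3 -2 -1 0 } so -5
edge 6 of 15 (blue): { -5 | -4 -3 -2 -1 0 } so -9/2
edge 7 of 15 (blue): { -5 -9/2 | -4 -3 -2 -1 0 } so -17/4
edge 8 of 15 (red): { -5 -9/2 | -17/4 -4 -3 -2 -1 0 } so -35/8
edge 9 of 15 (blue): { -5 -9/2 -35/8 | -17/4 -4 -3 -2 -1 0 } so -69/16
edge 10 of 15 (blue): { -5 -9/2 -35/8 -69/16 | -17/4 -4 -3 -2 -1 0 } so -137/32
edge 11 of 15 (blue): { -5 -9/2 -35/8 -69/16 -137/32 | -17/4 -4 -3 -2 -1 0 } so -273/64
edge 12 of 15 (red): { -5 -9/2 -35/8 -69/16 -137/32 | -273/64 -17/4 -4 -3 -2 -1 0 } so -547/128
edge 13 of 15 (blue): { -5 -9/2 -35/8 -69/16 -137/32 -547/128 | -273/64 -17/4 -4 -3 -2 -1 0 } so -1093/256
edge 14 of 15 (red): { -5 -9/2 -35/8 -69/16 -137/32 -547/128 | -1093/256 -273/64 -17/4 -4 -3 -2 -1 0 } so -2187/512
edge 15 of 15 (red): { -5 -9/2 -35/8 -69/16 -137/32 -547/128 | -2187/512 -1093/256 -273/64 -17/4 -4 -3 -2 -1 0 } so -4375/1024

-4375/1024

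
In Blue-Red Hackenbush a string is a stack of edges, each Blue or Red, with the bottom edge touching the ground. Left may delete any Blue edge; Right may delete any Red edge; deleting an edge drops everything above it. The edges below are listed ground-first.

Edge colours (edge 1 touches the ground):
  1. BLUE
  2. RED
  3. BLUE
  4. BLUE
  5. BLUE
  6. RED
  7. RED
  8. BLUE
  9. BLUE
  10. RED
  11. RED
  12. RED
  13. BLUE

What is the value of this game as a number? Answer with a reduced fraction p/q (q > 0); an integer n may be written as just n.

Recurse on prefixes of the 13-edge string BLUE RED BLUE BLUE BLUE RED RED BLUE BLUE RED RED RED BLUE:
val_1 [B]  L=[0]  R=[—]  => 1
val_2 [BR]  L=[0]  R=[1]  => 1/2
val_3 [BRB]  L=[0, 1/2]  R=[1]  => 3/4
val_4 [BRBB]  L=[0, 1/2, 3/4]  R=[1]  => 7/8
val_5 [BRBBB]  L=[0, 1/2, 3/4, 7/8]  R=[1]  => 15/16
val_6 [BRBBBR]  L=[0, 1/2, 3/4, 7/8]  R=[15/16, 1]  => 29/32
val_7 [BRBBBRR]  L=[0, 1/2, 3/4, 7/8]  R=[29/32, 15/16, 1]  => 57/64
val_8 [BRBBBRRB]  L=[0, 1/2, 3/4, 7/8, 57/64]  R=[29/32, 15/16, 1]  => 115/128
val_9 [BRBBBRRBB]  L=[0, 1/2, 3/4, 7/8, 57/64, 115/128]  R=[29/32, 15/16, 1]  => 231/256
val_10 [BRBBBRRBBR]  L=[0, 1/2, 3/4, 7/8, 57/64, 115/128]  R=[231/256, 29/32, 15/16, 1]  => 461/512
val_11 [BRBBBRRBBRR]  L=[0, 1/2, 3/4, 7/8, 57/64, 115/128]  R=[461/512, 231/256, 29/32, 15/16, 1]  => 921/1024
val_12 [BRBBBRRBBRRR]  L=[0, 1/2, 3/4, 7/8, 57/64, 115/128]  R=[921/1024, 461/512, 231/256, 29/32, 15/16, 1]  => 1841/2048
val_13 [BRBBBRRBBRRRB]  L=[0, 1/2, 3/4, 7/8, 57/64, 115/128, 1841/2048]  R=[921/1024, 461/512, 231/256, 29/32, 15/16, 1]  => 3683/4096

3683/4096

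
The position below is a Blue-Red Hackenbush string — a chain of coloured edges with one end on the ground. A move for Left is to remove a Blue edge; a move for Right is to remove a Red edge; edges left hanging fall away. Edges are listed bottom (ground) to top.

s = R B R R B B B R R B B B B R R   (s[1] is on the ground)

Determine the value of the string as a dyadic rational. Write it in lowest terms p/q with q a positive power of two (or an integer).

Build v(s[:k]) for k = 1..15, string s = R B R R B B B R R B B B B R R.
1 of 15 · R · max L −∞ · min R 0 -> -1
2 of 15 · RB · max L -1 · min R 0 -> -1/2
3 of 15 · RBR · max L -1 · min R -1/2 -> -3/4
4 of 15 · RBRR · max L -1 · min R -3/4 -> -7/8
5 of 15 · RBRRB · max L -7/8 · min R -3/4 -> -13/16
6 of 15 · RBRRBB · max L -13/16 · min R -3/4 -> -25/32
7 of 15 · RBRRBBB · max L -25/32 · min R -3/4 -> -49/64
8 of 15 · RBRRBBBR · max L -25/32 · min R -49/64 -> -99/128
9 of 15 · RBRRBBBRR · max L -25/32 · min R -99/128 -> -199/256
10 of 15 · RBRRBBBRRB · max L -199/256 · min R -99/128 -> -397/512
11 of 15 · RBRRBBBRRBB · max L -397/512 · min R -99/128 -> -793/1024
12 of 15 · RBRRBBBRRBBB · max L -793/1024 · min R -99/128 -> -1585/2048
13 of 15 · RBRRBBBRRBBBB · max L -1585/2048 · min R -99/128 -> -3169/4096
14 of 15 · RBRRBBBRRBBBBR · max L -1585/2048 · min R -3169/4096 -> -6339/8192
15 of 15 · RBRRBBBRRBBBBRR · max L -1585/2048 · min R -6339/8192 -> -12679/16384

-12679/16384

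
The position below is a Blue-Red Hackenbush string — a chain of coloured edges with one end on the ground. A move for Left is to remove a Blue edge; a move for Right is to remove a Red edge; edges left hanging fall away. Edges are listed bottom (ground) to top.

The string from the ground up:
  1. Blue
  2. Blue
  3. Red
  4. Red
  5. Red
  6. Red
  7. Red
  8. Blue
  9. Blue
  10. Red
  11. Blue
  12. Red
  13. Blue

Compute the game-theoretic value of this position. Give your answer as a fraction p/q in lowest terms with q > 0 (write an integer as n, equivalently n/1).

2155/2048

Recurse on prefixes of the 13-edge string Blue Blue Red Red Red Red Red Blue Blue Red Blue Red Blue:
step 1: add Blue to get B; options L={ 0 } R={ ∅ } ⇒ 1
step 2: add Blue to get BB; options L={ 0,1 } R={ ∅ } ⇒ 2
step 3: add Red to get BBR; options L={ 0,1 } R={ 2 } ⇒ 3/2
step 4: add Red to get BBRR; options L={ 0,1 } R={ 3/2,2 } ⇒ 5/4
step 5: add Red to get BBRRR; options L={ 0,1 } R={ 5/4,3/2,2 } ⇒ 9/8
step 6: add Red to get BBRRRR; options L={ 0,1 } R={ 9/8,5/4,3/2,2 } ⇒ 17/16
step 7: add Red to get BBRRRRR; options L={ 0,1 } R={ 17/16,9/8,5/4,3/2,2 } ⇒ 33/32
step 8: add Blue to get BBRRRRRB; options L={ 0,1,33/32 } R={ 17/16,9/8,5/4,3/2,2 } ⇒ 67/64
step 9: add Blue to get BBRRRRRBB; options L={ 0,1,33/32,67/64 } R={ 17/16,9/8,5/4,3/2,2 } ⇒ 135/128
step 10: add Red to get BBRRRRRBBR; options L={ 0,1,33/32,67/64 } R={ 135/128,17/16,9/8,5/4,3/2,2 } ⇒ 269/256
step 11: add Blue to get BBRRRRRBBRB; options L={ 0,1,33/32,67/64,269/256 } R={ 135/128,17/16,9/8,5/4,3/2,2 } ⇒ 539/512
step 12: add Red to get BBRRRRRBBRBR; options L={ 0,1,33/32,67/64,269/256 } R={ 539/512,135/128,17/16,9/8,5/4,3/2,2 } ⇒ 1077/1024
step 13: add Blue to get BBRRRRRBBRBRB; options L={ 0,1,33/32,67/64,269/256,1077/1024 } R={ 539/512,135/128,17/16,9/8,5/4,3/2,2 } ⇒ 2155/2048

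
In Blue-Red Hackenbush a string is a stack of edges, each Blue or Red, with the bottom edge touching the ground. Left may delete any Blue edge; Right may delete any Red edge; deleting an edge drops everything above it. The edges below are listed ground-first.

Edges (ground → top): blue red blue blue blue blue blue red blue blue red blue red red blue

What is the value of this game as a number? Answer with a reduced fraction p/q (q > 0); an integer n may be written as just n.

step 1: add blue to get b; options L={ 0 } R={ · } so 1
step 2: add red to get br; options L={ 0 } R={ 1 } so 1/2
step 3: add blue to get brb; options L={ 0, 1/2 } R={ 1 } so 3/4
step 4: add blue to get brbb; options L={ 0, 1/2, 3/4 } R={ 1 } so 7/8
step 5: add blue to get brbbb; options L={ 0, 1/2, 3/4, 7/8 } R={ 1 } so 15/16
step 6: add blue to get brbbbb; options L={ 0, 1/2, 3/4, 7/8, 15/16 } R={ 1 } so 31/32
step 7: add blue to get brbbbbb; options L={ 0, 1/2, 3/4, 7/8, 15/16, 31/32 } R={ 1 } so 63/64
step 8: add red to get brbbbbbr; options L={ 0, 1/2, 3/4, 7/8, 15/16, 31/32 } R={ 63/64, 1 } so 125/128
step 9: add blue to get brbbbbbrb; options L={ 0, 1/2, 3/4, 7/8, 15/16, 31/32, 125/128 } R={ 63/64, 1 } so 251/256
step 10: add blue to get brbbbbbrbb; options L={ 0, 1/2, 3/4, 7/8, 15/16, 31/32, 125/128, 251/256 } R={ 63/64, 1 } so 503/512
step 11: add red to get brbbbbbrbbr; options L={ 0, 1/2, 3/4, 7/8, 15/16, 31/32, 125/128, 251/256 } R={ 503/512, 63/64, 1 } so 1005/1024
step 12: add blue to get brbbbbbrbbrb; options L={ 0, 1/2, 3/4, 7/8, 15/16, 31/32, 125/128, 251/256, 1005/1024 } R={ 503/512, 63/64, 1 } so 2011/2048
step 13: add red to get brbbbbbrbbrbr; options L={ 0, 1/2, 3/4, 7/8, 15/16, 31/32, 125/128, 251/256, 1005/1024 } R={ 2011/2048, 503/512, 63/64, 1 } so 4021/4096
step 14: add red to get brbbbbbrbbrbrr; options L={ 0, 1/2, 3/4, 7/8, 15/16, 31/32, 125/128, 251/256, 1005/1024 } R={ 4021/4096, 2011/2048, 503/512, 63/64, 1 } so 8041/8192
step 15: add blue to get brbbbbbrbbrbrrb; options L={ 0, 1/2, 3/4, 7/8, 15/16, 31/32, 125/128, 251/256, 1005/1024, 8041/8192 } R={ 4021/4096, 2011/2048, 503/512, 63/64, 1 } so 16083/16384

16083/16384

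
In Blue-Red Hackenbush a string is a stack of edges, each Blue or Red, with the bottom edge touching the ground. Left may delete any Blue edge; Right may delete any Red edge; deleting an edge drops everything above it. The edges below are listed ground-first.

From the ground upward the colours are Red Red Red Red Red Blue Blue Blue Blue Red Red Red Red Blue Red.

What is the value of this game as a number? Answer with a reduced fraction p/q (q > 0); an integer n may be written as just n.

Recurse on prefixes of the 15-edge string Red Red Red Red Red Blue Blue Blue Blue Red Red Red Red Blue Red:
R: Left { · }, Right { 0 } -> simplest -1
RR: Left { · }, Right { -1 0 } -> simplest -2
RRR: Left { · }, Right { -2 -1 0 } -> simplest -3
RRRR: Left { · }, Right { -3 -2 -1 0 } -> simplest -4
RRRRR: Left { · }, Right { -4 -3 -2 -1 0 } -> simplest -5
RRRRRB: Left { -5 }, Right { -4 -3 -2 -1 0 } -> simplest -9/2
RRRRRBB: Left { -5 -9/2 }, Right { -4 -3 -2 -1 0 } -> simplest -17/4
RRRRRBBB: Left { -5 -9/2 -17/4 }, Right { -4 -3 -2 -1 0 } -> simplest -33/8
RRRRRBBBB: Left { -5 -9/2 -17/4 -33/8 }, Right { -4 -3 -2 -1 0 } -> simplest -65/16
RRRRRBBBBR: Left { -5 -9/2 -17/4 -33/8 }, Right { -65/16 -4 -3 -2 -1 0 } -> simplest -131/32
RRRRRBBBBRR: Left { -5 -9/2 -17/4 -33/8 }, Right { -131/32 -65/16 -4 -3 -2 -1 0 } -> simplest -263/64
RRRRRBBBBRRR: Left { -5 -9/2 -17/4 -33/8 }, Right { -263/64 -131/32 -65/16 -4 -3 -2 -1 0 } -> simplest -527/128
RRRRRBBBBRRRR: Left { -5 -9/2 -17/4 -33/8 }, Right { -527/128 -263/64 -131/32 -65/16 -4 -3 -2 -1 0 } -> simplest -1055/256
RRRRRBBBBRRRRB: Left { -5 -9/2 -17/4 -33/8 -1055/256 }, Right { -527/128 -263/64 -131/32 -65/16 -4 -3 -2 -1 0 } -> simplest -2109/512
RRRRRBBBBRRRRBR: Left { -5 -9/2 -17/4 -33/8 -1055/256 }, Right { -2109/512 -527/128 -263/64 -131/32 -65/16 -4 -3 -2 -1 0 } -> simplest -4219/1024

-4219/1024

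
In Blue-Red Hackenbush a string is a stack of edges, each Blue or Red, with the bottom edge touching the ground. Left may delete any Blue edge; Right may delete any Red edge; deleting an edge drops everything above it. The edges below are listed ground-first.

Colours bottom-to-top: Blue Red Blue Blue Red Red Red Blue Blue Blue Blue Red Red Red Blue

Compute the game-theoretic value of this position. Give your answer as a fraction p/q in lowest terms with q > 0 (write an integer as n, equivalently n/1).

12771/16384

Recurse on prefixes of the 15-edge string Blue Red Blue Blue Red Red Red Blue Blue Blue Blue Red Red Red Blue:
edge 1 of 15 (Blue): { 0 |  } → 1
edge 2 of 15 (Red): { 0 | 1 } → 1/2
edge 3 of 15 (Blue): { 0; 1/2 | 1 } → 3/4
edge 4 of 15 (Blue): { 0; 1/2; 3/4 | 1 } → 7/8
edge 5 of 15 (Red): { 0; 1/2; 3/4 | 7/8; 1 } → 13/16
edge 6 of 15 (Red): { 0; 1/2; 3/4 | 13/16; 7/8; 1 } → 25/32
edge 7 of 15 (Red): { 0; 1/2; 3/4 | 25/32; 13/16; 7/8; 1 } → 49/64
edge 8 of 15 (Blue): { 0; 1/2; 3/4; 49/64 | 25/32; 13/16; 7/8; 1 } → 99/128
edge 9 of 15 (Blue): { 0; 1/2; 3/4; 49/64; 99/128 | 25/32; 13/16; 7/8; 1 } → 199/256
edge 10 of 15 (Blue): { 0; 1/2; 3/4; 49/64; 99/128; 199/256 | 25/32; 13/16; 7/8; 1 } → 399/512
edge 11 of 15 (Blue): { 0; 1/2; 3/4; 49/64; 99/128; 199/256; 399/512 | 25/32; 13/16; 7/8; 1 } → 799/1024
edge 12 of 15 (Red): { 0; 1/2; 3/4; 49/64; 99/128; 199/256; 399/512 | 799/1024; 25/32; 13/16; 7/8; 1 } → 1597/2048
edge 13 of 15 (Red): { 0; 1/2; 3/4; 49/64; 99/128; 199/256; 399/512 | 1597/2048; 799/1024; 25/32; 13/16; 7/8; 1 } → 3193/4096
edge 14 of 15 (Red): { 0; 1/2; 3/4; 49/64; 99/128; 199/256; 399/512 | 3193/4096; 1597/2048; 799/1024; 25/32; 13/16; 7/8; 1 } → 6385/8192
edge 15 of 15 (Blue): { 0; 1/2; 3/4; 49/64; 99/128; 199/256; 399/512; 6385/8192 | 3193/4096; 1597/2048; 799/1024; 25/32; 13/16; 7/8; 1 } → 12771/16384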